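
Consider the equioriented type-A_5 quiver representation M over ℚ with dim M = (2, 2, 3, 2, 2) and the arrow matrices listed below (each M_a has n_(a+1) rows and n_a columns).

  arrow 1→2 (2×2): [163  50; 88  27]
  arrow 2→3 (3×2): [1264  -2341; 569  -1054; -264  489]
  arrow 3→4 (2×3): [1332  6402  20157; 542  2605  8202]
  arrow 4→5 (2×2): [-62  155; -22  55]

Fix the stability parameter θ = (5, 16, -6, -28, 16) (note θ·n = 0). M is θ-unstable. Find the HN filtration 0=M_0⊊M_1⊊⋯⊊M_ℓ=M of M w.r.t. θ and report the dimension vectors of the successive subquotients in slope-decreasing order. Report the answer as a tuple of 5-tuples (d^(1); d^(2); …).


Interval decomposition of M: I[1,4], I[1,5], I[3,3], I[5,5].
HN type (ℓ=3): μ^(1)=16; μ^(2)=-13/4; μ^(3)=-6

((0, 0, 0, 0, 2); (2, 2, 2, 2, 0); (0, 0, 1, 0, 0))


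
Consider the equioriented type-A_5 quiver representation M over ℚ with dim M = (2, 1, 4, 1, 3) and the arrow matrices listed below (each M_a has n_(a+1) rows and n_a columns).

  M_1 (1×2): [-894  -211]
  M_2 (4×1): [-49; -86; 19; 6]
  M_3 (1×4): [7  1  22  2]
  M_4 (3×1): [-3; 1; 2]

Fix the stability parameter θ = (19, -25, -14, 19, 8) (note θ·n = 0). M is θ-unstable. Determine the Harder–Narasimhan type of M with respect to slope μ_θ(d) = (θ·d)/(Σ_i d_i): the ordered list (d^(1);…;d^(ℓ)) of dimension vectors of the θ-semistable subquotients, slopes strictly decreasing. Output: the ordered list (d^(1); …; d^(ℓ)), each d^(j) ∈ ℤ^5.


Interval decomposition of M: I[1,1], I[1,5], I[3,3]^3, I[5,5]^2.
HN type (ℓ=5): μ^(1)=19; μ^(2)=27/2; μ^(3)=8; μ^(4)=-20/3; μ^(5)=-14

((1, 0, 0, 0, 0); (0, 0, 0, 1, 1); (0, 0, 0, 0, 2); (1, 1, 1, 0, 0); (0, 0, 3, 0, 0))


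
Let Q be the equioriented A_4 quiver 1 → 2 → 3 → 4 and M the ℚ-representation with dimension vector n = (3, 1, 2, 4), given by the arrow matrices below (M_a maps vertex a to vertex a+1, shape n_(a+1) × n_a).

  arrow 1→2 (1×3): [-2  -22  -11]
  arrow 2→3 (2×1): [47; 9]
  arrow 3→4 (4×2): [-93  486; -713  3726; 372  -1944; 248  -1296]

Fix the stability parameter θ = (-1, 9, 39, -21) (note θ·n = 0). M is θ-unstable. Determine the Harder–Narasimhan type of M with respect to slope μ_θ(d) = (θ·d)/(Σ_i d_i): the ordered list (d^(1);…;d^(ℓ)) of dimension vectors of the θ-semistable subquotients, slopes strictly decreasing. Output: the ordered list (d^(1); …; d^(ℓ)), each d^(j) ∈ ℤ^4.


Via rank(M_{q-1}∘⋯∘M_p): M ≅ I[1,1]^2, I[1,4], I[3,3], I[4,4]^3.
μ_θ-semistable layers: μ^(1)=39; μ^(2)=9; μ^(3)=-1; μ^(4)=-21

((0, 0, 1, 0); (0, 1, 1, 1); (3, 0, 0, 0); (0, 0, 0, 3))


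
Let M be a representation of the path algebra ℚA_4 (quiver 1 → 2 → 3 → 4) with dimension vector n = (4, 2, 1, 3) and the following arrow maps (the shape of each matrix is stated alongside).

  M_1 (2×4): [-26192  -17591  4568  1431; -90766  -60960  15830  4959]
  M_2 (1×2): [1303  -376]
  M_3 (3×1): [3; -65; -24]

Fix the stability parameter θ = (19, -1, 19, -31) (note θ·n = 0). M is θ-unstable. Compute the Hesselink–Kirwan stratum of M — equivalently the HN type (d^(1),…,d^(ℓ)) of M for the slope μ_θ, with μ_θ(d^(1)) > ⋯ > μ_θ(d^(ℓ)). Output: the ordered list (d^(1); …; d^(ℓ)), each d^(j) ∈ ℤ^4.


Interval decomposition of M: I[1,1]^2, I[1,2], I[1,4], I[4,4]^2.
HN type (ℓ=4): μ^(1)=19; μ^(2)=9; μ^(3)=3/2; μ^(4)=-31

((2, 0, 0, 0); (1, 1, 0, 0); (1, 1, 1, 1); (0, 0, 0, 2))


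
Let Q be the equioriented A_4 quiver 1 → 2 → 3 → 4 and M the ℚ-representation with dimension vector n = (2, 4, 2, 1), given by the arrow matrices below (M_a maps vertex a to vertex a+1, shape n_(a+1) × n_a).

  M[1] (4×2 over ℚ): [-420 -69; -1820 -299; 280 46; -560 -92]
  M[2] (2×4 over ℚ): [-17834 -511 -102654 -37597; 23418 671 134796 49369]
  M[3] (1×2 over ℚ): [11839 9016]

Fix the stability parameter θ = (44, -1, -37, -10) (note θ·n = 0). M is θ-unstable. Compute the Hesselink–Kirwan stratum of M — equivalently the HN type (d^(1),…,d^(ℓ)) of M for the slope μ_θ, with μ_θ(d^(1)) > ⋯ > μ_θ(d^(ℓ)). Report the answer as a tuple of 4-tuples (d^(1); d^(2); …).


Via rank(M_{q-1}∘⋯∘M_p): M ≅ I[1,1], I[1,4], I[2,2]^2, I[2,3].
μ_θ-semistable layers: μ^(1)=44; μ^(2)=-1; μ^(3)=-19

((1, 0, 0, 0); (1, 3, 1, 1); (0, 1, 1, 0))


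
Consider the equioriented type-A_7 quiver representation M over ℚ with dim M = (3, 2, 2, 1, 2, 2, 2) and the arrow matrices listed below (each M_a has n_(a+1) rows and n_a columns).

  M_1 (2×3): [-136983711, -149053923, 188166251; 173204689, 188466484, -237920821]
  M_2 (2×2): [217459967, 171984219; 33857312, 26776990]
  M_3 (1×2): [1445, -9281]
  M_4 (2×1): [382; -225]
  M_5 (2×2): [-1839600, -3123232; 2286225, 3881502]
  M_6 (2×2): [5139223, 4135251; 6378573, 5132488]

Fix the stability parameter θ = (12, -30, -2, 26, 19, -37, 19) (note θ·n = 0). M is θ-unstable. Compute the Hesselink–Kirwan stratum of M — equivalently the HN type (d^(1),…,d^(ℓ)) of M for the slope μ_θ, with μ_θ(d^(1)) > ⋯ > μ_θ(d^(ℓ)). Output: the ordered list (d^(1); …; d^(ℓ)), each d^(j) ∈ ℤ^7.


Via rank(M_{q-1}∘⋯∘M_p): M ≅ I[1,1], I[1,3], I[1,5], I[5,7], I[6,7].
μ_θ-semistable layers: μ^(1)=45/2; μ^(2)=19; μ^(3)=12; μ^(4)=-2; μ^(5)=-9; μ^(6)=-37

((0, 0, 0, 1, 1, 0, 0); (0, 0, 0, 0, 0, 0, 2); (1, 0, 0, 0, 0, 0, 0); (0, 0, 2, 0, 0, 0, 0); (2, 2, 0, 0, 1, 1, 0); (0, 0, 0, 0, 0, 1, 0))


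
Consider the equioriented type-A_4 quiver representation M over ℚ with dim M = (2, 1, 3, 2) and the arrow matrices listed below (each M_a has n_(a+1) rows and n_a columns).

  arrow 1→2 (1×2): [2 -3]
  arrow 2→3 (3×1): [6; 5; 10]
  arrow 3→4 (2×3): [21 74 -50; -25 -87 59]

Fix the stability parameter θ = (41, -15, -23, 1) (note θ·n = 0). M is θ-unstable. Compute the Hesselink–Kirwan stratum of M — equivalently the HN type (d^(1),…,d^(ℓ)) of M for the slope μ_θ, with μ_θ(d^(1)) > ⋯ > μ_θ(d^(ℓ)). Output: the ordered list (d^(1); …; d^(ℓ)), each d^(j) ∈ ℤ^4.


Interval decomposition of M: I[1,1], I[1,4], I[3,3], I[3,4].
HN type (ℓ=3): μ^(1)=41; μ^(2)=1; μ^(3)=-23

((1, 0, 0, 0); (1, 1, 1, 2); (0, 0, 2, 0))


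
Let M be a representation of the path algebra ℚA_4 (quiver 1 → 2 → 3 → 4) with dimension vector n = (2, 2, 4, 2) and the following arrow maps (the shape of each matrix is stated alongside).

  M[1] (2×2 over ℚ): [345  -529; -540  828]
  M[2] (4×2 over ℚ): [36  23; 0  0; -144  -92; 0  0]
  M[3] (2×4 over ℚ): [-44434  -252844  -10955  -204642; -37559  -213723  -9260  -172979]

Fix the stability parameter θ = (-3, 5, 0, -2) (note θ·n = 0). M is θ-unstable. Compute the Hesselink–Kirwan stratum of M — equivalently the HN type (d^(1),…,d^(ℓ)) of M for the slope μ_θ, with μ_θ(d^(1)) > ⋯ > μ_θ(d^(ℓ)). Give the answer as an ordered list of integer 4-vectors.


Via rank(M_{q-1}∘⋯∘M_p): M ≅ I[1,1], I[1,2], I[2,4], I[3,3]^2, I[3,4].
μ_θ-semistable layers: μ^(1)=5; μ^(2)=1; μ^(3)=0; μ^(4)=-1; μ^(5)=-3

((0, 1, 0, 0); (0, 1, 1, 1); (0, 0, 2, 0); (0, 0, 1, 1); (2, 0, 0, 0))


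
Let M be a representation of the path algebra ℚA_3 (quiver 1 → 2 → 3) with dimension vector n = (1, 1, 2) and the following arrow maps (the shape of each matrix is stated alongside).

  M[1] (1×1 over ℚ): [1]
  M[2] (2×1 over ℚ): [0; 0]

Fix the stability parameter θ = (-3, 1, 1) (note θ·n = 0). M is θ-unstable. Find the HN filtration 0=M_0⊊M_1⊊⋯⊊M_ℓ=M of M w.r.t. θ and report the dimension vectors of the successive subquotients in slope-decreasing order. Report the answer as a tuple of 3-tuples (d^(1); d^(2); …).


Interval decomposition of M: I[1,2], I[3,3]^2.
HN type (ℓ=2): μ^(1)=1; μ^(2)=-3

((0, 1, 2); (1, 0, 0))


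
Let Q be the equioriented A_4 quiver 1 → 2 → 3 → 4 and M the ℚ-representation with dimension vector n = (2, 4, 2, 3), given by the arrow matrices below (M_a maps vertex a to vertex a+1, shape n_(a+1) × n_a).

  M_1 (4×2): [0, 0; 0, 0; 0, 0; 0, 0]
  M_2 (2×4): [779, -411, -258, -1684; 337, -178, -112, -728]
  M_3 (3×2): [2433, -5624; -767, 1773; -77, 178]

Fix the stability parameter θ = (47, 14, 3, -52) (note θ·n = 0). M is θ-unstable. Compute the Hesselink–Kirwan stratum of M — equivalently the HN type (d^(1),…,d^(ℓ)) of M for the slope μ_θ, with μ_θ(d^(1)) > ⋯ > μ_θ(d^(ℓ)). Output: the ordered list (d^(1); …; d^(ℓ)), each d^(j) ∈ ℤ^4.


Via rank(M_{q-1}∘⋯∘M_p): M ≅ I[1,1]^2, I[2,2]^2, I[2,4]^2, I[4,4].
μ_θ-semistable layers: μ^(1)=47; μ^(2)=14; μ^(3)=-35/3; μ^(4)=-52

((2, 0, 0, 0); (0, 2, 0, 0); (0, 2, 2, 2); (0, 0, 0, 1))


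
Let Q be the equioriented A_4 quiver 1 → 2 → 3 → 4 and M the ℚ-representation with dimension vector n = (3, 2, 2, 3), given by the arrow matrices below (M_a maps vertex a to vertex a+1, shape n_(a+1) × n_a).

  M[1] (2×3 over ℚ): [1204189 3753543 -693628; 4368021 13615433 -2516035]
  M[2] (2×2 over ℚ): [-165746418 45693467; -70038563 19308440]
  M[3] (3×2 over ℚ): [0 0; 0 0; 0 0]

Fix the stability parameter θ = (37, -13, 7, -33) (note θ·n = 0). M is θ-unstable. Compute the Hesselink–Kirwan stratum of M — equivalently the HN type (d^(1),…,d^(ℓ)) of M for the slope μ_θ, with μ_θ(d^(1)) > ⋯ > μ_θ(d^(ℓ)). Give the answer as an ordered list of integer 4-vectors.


Via rank(M_{q-1}∘⋯∘M_p): M ≅ I[1,1], I[1,3]^2, I[4,4]^3.
μ_θ-semistable layers: μ^(1)=37; μ^(2)=31/3; μ^(3)=-33

((1, 0, 0, 0); (2, 2, 2, 0); (0, 0, 0, 3))


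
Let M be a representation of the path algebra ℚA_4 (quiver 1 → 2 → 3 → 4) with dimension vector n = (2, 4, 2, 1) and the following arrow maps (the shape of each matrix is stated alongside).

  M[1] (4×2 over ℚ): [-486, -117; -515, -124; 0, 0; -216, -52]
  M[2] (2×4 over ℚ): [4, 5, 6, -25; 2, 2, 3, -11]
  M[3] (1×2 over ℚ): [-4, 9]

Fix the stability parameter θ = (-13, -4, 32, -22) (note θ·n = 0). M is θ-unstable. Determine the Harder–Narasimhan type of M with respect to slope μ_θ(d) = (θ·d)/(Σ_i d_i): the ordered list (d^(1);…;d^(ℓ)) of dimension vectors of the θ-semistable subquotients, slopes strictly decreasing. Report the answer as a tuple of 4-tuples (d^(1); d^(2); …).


Interval decomposition of M: I[1,3], I[1,4], I[2,2]^2.
HN type (ℓ=4): μ^(1)=32; μ^(2)=5; μ^(3)=-4; μ^(4)=-13

((0, 0, 1, 0); (0, 0, 1, 1); (0, 4, 0, 0); (2, 0, 0, 0))


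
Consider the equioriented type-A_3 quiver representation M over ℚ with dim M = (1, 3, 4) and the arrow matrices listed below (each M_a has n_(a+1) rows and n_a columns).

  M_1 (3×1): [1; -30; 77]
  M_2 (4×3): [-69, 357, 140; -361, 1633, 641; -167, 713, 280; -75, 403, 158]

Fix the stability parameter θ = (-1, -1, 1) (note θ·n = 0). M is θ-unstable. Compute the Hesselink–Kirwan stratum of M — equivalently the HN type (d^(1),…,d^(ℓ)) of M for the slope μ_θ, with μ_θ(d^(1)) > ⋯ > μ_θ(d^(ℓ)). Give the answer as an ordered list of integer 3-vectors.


Interval decomposition of M: I[1,3], I[2,3]^2, I[3,3].
HN type (ℓ=2): μ^(1)=1; μ^(2)=-1

((0, 0, 4); (1, 3, 0))


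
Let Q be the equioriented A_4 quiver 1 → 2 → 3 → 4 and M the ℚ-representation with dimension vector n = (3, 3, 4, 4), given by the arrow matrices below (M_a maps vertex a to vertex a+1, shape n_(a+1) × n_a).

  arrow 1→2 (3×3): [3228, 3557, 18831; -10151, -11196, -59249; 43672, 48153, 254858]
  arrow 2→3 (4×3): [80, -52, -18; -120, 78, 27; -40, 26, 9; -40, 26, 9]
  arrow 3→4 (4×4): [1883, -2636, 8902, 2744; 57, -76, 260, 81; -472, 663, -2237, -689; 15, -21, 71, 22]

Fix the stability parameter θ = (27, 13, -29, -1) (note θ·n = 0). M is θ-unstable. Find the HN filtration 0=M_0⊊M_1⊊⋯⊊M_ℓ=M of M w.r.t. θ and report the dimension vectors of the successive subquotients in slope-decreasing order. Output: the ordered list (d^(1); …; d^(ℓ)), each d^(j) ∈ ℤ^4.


Interval decomposition of M: I[1,2]^2, I[1,4], I[3,3], I[3,4]^2, I[4,4].
HN type (ℓ=4): μ^(1)=20; μ^(2)=5/2; μ^(3)=-1; μ^(4)=-29

((2, 2, 0, 0); (1, 1, 1, 1); (0, 0, 0, 3); (0, 0, 3, 0))


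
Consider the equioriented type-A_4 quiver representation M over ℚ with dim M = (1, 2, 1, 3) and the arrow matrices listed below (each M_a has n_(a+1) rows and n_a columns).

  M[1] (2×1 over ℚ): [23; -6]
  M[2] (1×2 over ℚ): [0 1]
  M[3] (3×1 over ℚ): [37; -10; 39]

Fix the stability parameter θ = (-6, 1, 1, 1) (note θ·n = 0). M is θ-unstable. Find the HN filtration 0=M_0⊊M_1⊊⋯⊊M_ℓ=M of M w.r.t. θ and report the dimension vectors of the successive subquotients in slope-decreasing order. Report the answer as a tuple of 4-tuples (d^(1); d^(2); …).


Barcode: M ≅ I[1,4], I[2,2], I[4,4]^2. HN layers by μ_θ (2 steps, strictly decreasing):
  μ^(1)=1; μ^(2)=-6

((0, 2, 1, 3); (1, 0, 0, 0))


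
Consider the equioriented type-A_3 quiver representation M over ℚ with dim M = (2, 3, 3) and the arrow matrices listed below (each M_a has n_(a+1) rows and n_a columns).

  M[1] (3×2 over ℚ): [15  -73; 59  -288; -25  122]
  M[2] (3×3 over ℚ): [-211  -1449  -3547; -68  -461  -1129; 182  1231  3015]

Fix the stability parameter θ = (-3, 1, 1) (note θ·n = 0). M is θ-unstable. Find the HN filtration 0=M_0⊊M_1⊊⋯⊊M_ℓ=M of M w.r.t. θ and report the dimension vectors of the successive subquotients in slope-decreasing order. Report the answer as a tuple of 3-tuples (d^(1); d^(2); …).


Barcode: M ≅ I[1,2], I[1,3], I[2,3], I[3,3]. HN layers by μ_θ (2 steps, strictly decreasing):
  μ^(1)=1; μ^(2)=-3

((0, 3, 3); (2, 0, 0))


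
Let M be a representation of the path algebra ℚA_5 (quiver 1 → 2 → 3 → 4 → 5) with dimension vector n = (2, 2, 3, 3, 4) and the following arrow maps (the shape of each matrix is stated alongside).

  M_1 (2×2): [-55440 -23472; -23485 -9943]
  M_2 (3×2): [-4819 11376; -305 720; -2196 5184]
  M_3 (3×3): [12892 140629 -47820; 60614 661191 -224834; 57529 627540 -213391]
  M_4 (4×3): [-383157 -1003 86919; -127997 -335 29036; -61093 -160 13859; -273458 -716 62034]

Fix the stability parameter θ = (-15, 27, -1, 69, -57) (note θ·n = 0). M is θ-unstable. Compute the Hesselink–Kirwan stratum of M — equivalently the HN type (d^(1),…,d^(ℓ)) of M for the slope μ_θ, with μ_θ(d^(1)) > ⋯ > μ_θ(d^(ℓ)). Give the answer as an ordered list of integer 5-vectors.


Via rank(M_{q-1}∘⋯∘M_p): M ≅ I[1,1], I[1,2], I[2,5], I[3,3], I[3,5], I[4,5], I[5,5].
μ_θ-semistable layers: μ^(1)=27; μ^(2)=19/2; μ^(3)=6; μ^(4)=-1; μ^(5)=-15; μ^(6)=-57

((0, 1, 0, 0, 0); (0, 1, 1, 1, 1); (0, 0, 0, 2, 2); (0, 0, 2, 0, 0); (2, 0, 0, 0, 0); (0, 0, 0, 0, 1))


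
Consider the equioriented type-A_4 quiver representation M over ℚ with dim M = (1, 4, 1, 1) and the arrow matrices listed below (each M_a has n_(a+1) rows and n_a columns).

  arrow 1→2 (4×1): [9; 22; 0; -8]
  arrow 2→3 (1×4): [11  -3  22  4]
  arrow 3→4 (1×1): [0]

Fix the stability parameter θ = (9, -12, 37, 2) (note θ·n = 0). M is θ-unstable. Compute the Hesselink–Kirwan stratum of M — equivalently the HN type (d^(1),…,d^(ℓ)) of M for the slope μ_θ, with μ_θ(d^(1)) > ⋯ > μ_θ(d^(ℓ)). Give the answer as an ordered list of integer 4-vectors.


Barcode: M ≅ I[1,3], I[2,2]^3, I[4,4]. HN layers by μ_θ (4 steps, strictly decreasing):
  μ^(1)=37; μ^(2)=2; μ^(3)=-3/2; μ^(4)=-12

((0, 0, 1, 0); (0, 0, 0, 1); (1, 1, 0, 0); (0, 3, 0, 0))


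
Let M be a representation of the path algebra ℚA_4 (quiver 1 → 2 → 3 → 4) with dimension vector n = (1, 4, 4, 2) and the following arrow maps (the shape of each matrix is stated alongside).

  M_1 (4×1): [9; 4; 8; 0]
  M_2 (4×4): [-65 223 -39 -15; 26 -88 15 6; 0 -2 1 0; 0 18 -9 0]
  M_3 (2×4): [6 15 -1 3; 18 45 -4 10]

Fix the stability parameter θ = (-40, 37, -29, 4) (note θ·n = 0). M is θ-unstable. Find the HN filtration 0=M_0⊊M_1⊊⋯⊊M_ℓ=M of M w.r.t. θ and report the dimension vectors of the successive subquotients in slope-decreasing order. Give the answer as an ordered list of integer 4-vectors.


Barcode: M ≅ I[1,3], I[2,2]^2, I[2,4], I[3,3], I[3,4]. HN layers by μ_θ (4 steps, strictly decreasing):
  μ^(1)=37; μ^(2)=4; μ^(3)=-29; μ^(4)=-40

((0, 2, 0, 0); (0, 2, 2, 2); (0, 0, 2, 0); (1, 0, 0, 0))


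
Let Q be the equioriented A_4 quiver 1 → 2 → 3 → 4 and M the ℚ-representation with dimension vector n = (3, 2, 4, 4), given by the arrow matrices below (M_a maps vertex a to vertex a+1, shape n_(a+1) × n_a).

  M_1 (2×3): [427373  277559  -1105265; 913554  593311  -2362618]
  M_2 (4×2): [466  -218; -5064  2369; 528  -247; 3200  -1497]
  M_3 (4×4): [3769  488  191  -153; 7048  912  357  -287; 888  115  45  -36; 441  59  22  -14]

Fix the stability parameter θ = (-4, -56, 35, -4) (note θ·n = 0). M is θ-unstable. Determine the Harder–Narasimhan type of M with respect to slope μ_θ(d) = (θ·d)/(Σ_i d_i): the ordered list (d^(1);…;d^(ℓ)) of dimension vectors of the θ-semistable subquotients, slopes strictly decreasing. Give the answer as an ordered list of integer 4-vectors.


Interval decomposition of M: I[1,1], I[1,4]^2, I[3,4]^2.
HN type (ℓ=3): μ^(1)=31/2; μ^(2)=-4; μ^(3)=-30

((0, 0, 4, 4); (1, 0, 0, 0); (2, 2, 0, 0))


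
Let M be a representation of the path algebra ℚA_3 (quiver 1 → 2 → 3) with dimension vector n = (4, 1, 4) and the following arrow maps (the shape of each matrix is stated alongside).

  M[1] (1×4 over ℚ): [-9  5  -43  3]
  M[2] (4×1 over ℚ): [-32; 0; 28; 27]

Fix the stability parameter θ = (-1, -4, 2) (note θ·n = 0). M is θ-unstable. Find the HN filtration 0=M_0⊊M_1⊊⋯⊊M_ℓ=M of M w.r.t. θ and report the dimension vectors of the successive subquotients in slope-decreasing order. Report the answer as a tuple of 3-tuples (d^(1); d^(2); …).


Interval decomposition of M: I[1,1]^3, I[1,3], I[3,3]^3.
HN type (ℓ=3): μ^(1)=2; μ^(2)=-1; μ^(3)=-5/2

((0, 0, 4); (3, 0, 0); (1, 1, 0))


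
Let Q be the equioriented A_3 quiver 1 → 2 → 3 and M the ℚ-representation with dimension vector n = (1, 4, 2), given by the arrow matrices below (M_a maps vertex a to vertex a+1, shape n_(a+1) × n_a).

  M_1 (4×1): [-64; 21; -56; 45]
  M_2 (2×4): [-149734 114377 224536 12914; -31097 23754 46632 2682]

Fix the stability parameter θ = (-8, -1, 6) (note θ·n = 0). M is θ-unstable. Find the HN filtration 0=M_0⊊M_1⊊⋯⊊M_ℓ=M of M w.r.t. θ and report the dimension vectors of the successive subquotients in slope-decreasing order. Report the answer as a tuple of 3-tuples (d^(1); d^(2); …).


Via rank(M_{q-1}∘⋯∘M_p): M ≅ I[1,3], I[2,2]^2, I[2,3].
μ_θ-semistable layers: μ^(1)=6; μ^(2)=-1; μ^(3)=-8

((0, 0, 2); (0, 4, 0); (1, 0, 0))


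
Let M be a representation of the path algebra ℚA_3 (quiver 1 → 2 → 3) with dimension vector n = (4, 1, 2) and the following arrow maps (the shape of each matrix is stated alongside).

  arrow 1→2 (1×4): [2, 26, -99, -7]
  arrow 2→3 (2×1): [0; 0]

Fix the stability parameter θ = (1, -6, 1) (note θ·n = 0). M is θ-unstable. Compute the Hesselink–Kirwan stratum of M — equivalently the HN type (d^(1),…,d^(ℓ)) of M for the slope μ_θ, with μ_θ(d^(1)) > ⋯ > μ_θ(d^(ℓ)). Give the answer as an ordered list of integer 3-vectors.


Barcode: M ≅ I[1,1]^3, I[1,2], I[3,3]^2. HN layers by μ_θ (2 steps, strictly decreasing):
  μ^(1)=1; μ^(2)=-5/2

((3, 0, 2); (1, 1, 0))


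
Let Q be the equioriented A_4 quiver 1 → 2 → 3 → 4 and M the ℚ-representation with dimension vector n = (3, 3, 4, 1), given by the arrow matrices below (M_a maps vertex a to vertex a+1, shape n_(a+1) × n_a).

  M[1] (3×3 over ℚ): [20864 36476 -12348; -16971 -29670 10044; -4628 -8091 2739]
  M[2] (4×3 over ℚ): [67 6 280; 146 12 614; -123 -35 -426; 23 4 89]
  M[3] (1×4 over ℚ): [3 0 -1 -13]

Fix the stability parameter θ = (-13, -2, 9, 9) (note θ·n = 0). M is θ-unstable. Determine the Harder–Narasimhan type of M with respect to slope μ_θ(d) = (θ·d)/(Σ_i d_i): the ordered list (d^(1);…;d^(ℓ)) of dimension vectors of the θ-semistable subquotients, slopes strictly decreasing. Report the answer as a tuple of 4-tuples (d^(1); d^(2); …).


Barcode: M ≅ I[1,1], I[1,3], I[1,4], I[2,3], I[3,3]. HN layers by μ_θ (3 steps, strictly decreasing):
  μ^(1)=9; μ^(2)=-2; μ^(3)=-13

((0, 0, 4, 1); (0, 3, 0, 0); (3, 0, 0, 0))


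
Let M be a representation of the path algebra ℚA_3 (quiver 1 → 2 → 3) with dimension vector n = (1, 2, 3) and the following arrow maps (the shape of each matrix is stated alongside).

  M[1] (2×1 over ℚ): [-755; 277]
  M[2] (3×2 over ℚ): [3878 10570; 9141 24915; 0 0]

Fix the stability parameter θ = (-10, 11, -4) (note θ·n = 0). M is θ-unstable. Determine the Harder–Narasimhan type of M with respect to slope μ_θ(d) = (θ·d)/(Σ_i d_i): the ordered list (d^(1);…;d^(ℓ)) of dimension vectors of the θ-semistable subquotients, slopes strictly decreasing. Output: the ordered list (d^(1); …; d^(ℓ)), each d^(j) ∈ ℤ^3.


Via rank(M_{q-1}∘⋯∘M_p): M ≅ I[1,2], I[2,3], I[3,3]^2.
μ_θ-semistable layers: μ^(1)=11; μ^(2)=7/2; μ^(3)=-4; μ^(4)=-10

((0, 1, 0); (0, 1, 1); (0, 0, 2); (1, 0, 0))


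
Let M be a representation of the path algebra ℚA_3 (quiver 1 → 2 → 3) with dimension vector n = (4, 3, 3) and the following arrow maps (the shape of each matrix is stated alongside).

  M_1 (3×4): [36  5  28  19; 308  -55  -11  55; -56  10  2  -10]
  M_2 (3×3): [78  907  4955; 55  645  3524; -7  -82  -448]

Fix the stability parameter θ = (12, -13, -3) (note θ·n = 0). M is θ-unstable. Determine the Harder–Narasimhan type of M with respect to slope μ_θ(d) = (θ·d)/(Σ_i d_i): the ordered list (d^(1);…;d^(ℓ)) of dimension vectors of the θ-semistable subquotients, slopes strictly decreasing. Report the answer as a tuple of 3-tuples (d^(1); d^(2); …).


Barcode: M ≅ I[1,1]^2, I[1,3]^2, I[2,3]. HN layers by μ_θ (4 steps, strictly decreasing):
  μ^(1)=12; μ^(2)=-4/3; μ^(3)=-3; μ^(4)=-13

((2, 0, 0); (2, 2, 2); (0, 0, 1); (0, 1, 0))


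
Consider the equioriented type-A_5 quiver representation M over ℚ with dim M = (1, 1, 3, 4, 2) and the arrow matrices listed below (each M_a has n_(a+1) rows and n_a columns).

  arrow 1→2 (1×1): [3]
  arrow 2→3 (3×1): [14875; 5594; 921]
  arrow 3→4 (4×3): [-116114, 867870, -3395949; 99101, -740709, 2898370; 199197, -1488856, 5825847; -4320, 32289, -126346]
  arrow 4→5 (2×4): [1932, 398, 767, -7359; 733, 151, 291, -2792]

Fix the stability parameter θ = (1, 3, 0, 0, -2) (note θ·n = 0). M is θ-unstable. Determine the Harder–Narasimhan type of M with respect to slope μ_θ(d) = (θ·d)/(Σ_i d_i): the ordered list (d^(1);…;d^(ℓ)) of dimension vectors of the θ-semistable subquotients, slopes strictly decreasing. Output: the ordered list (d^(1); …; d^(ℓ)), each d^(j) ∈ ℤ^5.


Via rank(M_{q-1}∘⋯∘M_p): M ≅ I[1,4], I[3,5]^2, I[4,4].
μ_θ-semistable layers: μ^(1)=1; μ^(2)=0; μ^(3)=-2/3

((1, 1, 1, 1, 0); (0, 0, 0, 1, 0); (0, 0, 2, 2, 2))


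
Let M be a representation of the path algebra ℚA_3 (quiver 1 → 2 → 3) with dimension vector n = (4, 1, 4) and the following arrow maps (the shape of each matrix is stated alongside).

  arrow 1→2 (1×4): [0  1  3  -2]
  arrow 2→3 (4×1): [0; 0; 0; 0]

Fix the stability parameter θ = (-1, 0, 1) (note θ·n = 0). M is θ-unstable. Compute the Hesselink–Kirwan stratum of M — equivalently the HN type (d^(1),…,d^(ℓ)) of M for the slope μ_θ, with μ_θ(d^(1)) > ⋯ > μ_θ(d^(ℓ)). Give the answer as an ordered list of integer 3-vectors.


Barcode: M ≅ I[1,1]^3, I[1,2], I[3,3]^4. HN layers by μ_θ (3 steps, strictly decreasing):
  μ^(1)=1; μ^(2)=0; μ^(3)=-1

((0, 0, 4); (0, 1, 0); (4, 0, 0))


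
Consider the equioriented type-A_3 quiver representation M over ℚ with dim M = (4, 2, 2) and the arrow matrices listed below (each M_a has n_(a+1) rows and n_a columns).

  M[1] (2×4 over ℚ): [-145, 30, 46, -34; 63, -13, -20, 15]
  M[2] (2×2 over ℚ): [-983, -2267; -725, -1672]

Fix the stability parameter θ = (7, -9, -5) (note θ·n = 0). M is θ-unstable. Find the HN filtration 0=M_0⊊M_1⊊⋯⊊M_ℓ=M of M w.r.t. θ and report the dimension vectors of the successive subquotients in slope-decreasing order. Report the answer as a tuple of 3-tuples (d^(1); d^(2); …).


Via rank(M_{q-1}∘⋯∘M_p): M ≅ I[1,1]^2, I[1,3]^2.
μ_θ-semistable layers: μ^(1)=7; μ^(2)=-7/3

((2, 0, 0); (2, 2, 2))


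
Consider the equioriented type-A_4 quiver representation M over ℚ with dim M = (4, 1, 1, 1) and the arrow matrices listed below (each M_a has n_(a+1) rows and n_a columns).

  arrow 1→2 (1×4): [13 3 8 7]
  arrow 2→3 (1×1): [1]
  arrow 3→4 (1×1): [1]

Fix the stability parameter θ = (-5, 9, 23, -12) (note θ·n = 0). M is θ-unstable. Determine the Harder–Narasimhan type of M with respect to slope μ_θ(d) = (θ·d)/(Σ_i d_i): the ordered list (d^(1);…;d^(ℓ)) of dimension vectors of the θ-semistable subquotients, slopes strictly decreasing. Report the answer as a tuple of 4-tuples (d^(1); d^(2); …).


Interval decomposition of M: I[1,1]^3, I[1,4].
HN type (ℓ=2): μ^(1)=20/3; μ^(2)=-5

((0, 1, 1, 1); (4, 0, 0, 0))


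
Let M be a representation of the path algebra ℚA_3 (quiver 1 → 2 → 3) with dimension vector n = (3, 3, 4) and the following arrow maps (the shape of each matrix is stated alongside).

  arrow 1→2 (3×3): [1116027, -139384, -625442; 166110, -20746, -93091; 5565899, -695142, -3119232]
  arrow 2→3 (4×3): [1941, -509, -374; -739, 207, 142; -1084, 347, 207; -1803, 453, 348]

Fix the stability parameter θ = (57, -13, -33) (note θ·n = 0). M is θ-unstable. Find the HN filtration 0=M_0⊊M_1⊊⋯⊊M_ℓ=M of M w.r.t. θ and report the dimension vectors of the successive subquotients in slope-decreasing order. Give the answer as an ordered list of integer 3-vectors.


Barcode: M ≅ I[1,2], I[1,3]^2, I[3,3]^2. HN layers by μ_θ (3 steps, strictly decreasing):
  μ^(1)=22; μ^(2)=11/3; μ^(3)=-33

((1, 1, 0); (2, 2, 2); (0, 0, 2))


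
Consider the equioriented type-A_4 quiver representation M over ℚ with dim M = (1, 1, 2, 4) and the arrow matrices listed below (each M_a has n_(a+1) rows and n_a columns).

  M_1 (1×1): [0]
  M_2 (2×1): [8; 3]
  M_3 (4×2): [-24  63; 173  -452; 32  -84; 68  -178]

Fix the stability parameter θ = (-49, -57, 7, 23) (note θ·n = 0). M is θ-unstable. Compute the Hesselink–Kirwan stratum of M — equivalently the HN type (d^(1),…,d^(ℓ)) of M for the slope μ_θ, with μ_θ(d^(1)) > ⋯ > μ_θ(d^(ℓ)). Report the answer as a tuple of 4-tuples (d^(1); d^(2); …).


Interval decomposition of M: I[1,1], I[2,4], I[3,4], I[4,4]^2.
HN type (ℓ=4): μ^(1)=23; μ^(2)=7; μ^(3)=-49; μ^(4)=-57

((0, 0, 0, 4); (0, 0, 2, 0); (1, 0, 0, 0); (0, 1, 0, 0))


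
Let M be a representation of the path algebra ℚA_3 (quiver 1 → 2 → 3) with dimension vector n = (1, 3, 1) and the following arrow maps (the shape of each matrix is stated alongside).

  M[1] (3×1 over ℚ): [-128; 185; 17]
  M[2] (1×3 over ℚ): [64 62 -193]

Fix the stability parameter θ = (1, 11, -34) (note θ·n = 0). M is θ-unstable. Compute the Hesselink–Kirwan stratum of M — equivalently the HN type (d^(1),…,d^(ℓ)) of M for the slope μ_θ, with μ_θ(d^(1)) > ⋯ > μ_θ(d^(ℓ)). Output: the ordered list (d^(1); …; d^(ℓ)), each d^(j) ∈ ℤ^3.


Barcode: M ≅ I[1,3], I[2,2]^2. HN layers by μ_θ (2 steps, strictly decreasing):
  μ^(1)=11; μ^(2)=-22/3

((0, 2, 0); (1, 1, 1))


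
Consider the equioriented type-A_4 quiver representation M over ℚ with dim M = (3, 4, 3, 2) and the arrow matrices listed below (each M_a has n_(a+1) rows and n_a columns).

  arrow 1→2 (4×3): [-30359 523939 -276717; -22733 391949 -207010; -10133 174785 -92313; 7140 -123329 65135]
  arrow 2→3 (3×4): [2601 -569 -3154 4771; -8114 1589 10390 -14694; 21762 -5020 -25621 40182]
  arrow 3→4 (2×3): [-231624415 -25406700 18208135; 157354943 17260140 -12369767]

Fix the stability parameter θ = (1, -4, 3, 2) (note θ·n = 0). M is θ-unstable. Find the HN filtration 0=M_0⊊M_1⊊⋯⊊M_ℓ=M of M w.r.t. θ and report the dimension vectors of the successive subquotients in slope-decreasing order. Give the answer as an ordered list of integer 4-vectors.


Interval decomposition of M: I[1,3]^2, I[1,4], I[2,2], I[4,4].
HN type (ℓ=5): μ^(1)=3; μ^(2)=5/2; μ^(3)=2; μ^(4)=-3/2; μ^(5)=-4

((0, 0, 2, 0); (0, 0, 1, 1); (0, 0, 0, 1); (3, 3, 0, 0); (0, 1, 0, 0))


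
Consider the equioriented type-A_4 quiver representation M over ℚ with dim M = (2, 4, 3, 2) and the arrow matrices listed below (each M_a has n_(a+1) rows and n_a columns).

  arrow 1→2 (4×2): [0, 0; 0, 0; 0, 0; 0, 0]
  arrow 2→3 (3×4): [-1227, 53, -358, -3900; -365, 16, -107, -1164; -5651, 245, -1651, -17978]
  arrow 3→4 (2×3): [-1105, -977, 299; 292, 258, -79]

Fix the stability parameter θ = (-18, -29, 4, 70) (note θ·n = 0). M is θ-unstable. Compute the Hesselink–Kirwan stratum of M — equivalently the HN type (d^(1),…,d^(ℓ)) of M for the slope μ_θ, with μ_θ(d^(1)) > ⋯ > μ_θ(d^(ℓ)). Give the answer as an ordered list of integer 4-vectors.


Barcode: M ≅ I[1,1]^2, I[2,2], I[2,3], I[2,4]^2. HN layers by μ_θ (4 steps, strictly decreasing):
  μ^(1)=70; μ^(2)=4; μ^(3)=-18; μ^(4)=-29

((0, 0, 0, 2); (0, 0, 3, 0); (2, 0, 0, 0); (0, 4, 0, 0))


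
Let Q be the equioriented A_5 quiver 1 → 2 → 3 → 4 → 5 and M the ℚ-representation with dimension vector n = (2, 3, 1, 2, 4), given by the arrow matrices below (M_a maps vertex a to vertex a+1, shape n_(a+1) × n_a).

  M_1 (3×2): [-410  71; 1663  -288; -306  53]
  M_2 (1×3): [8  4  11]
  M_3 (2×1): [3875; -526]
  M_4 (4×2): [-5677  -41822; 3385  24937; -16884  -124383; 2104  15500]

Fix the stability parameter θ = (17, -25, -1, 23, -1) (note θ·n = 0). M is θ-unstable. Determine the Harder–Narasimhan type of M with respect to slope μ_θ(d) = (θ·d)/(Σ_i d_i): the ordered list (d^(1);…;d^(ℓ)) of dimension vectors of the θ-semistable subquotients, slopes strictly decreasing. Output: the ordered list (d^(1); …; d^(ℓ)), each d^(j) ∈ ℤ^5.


Barcode: M ≅ I[1,2], I[1,5], I[2,2], I[4,5], I[5,5]^2. HN layers by μ_θ (4 steps, strictly decreasing):
  μ^(1)=11; μ^(2)=-1; μ^(3)=-4; μ^(4)=-25

((0, 0, 0, 2, 2); (0, 0, 1, 0, 2); (2, 2, 0, 0, 0); (0, 1, 0, 0, 0))


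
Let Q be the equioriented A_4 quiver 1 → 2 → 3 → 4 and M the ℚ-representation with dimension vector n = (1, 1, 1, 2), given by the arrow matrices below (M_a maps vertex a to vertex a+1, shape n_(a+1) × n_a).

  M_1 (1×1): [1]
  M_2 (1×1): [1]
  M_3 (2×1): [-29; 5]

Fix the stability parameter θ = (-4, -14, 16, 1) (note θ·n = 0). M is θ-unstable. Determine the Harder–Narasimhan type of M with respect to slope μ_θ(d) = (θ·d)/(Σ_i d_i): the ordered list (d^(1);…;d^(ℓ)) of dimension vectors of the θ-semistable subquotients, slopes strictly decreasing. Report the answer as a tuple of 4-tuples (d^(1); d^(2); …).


Interval decomposition of M: I[1,4], I[4,4].
HN type (ℓ=3): μ^(1)=17/2; μ^(2)=1; μ^(3)=-9

((0, 0, 1, 1); (0, 0, 0, 1); (1, 1, 0, 0))


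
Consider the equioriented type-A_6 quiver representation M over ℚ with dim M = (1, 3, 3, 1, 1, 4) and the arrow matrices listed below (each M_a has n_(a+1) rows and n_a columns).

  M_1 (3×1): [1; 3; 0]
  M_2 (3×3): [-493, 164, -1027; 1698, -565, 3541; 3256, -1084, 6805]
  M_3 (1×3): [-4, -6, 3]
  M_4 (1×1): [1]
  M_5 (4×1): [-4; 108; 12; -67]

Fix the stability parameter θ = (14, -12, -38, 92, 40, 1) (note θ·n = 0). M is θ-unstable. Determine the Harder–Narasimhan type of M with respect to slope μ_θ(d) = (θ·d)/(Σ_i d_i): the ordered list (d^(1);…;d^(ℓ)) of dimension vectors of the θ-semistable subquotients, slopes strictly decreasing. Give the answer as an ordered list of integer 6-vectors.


Interval decomposition of M: I[1,6], I[2,3]^2, I[6,6]^3.
HN type (ℓ=4): μ^(1)=133/3; μ^(2)=1; μ^(3)=-12; μ^(4)=-25

((0, 0, 0, 1, 1, 1); (0, 0, 0, 0, 0, 3); (1, 1, 1, 0, 0, 0); (0, 2, 2, 0, 0, 0))


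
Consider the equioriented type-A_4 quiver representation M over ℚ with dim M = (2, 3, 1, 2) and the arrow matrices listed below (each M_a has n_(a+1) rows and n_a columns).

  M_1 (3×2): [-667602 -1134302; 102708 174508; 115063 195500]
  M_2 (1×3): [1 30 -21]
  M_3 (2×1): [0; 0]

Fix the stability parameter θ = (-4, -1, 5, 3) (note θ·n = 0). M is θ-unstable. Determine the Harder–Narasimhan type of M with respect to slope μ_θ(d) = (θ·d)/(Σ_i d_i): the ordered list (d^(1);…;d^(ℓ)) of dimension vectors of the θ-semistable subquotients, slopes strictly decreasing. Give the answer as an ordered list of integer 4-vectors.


Barcode: M ≅ I[1,2], I[1,3], I[2,2], I[4,4]^2. HN layers by μ_θ (4 steps, strictly decreasing):
  μ^(1)=5; μ^(2)=3; μ^(3)=-1; μ^(4)=-4

((0, 0, 1, 0); (0, 0, 0, 2); (0, 3, 0, 0); (2, 0, 0, 0))


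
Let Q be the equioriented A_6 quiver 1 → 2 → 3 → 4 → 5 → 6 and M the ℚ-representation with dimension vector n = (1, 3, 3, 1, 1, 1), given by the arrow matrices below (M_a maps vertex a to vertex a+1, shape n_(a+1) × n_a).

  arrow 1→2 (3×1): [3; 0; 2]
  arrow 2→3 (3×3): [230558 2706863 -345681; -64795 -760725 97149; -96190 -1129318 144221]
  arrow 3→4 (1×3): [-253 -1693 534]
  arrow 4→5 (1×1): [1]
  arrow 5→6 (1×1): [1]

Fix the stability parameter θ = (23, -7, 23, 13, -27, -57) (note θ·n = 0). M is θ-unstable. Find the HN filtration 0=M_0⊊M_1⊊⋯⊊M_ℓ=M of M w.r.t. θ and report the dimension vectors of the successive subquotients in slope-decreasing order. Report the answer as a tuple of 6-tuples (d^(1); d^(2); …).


Via rank(M_{q-1}∘⋯∘M_p): M ≅ I[1,6], I[2,3]^2.
μ_θ-semistable layers: μ^(1)=23; μ^(2)=-16/3; μ^(3)=-7

((0, 0, 2, 0, 0, 0); (1, 1, 1, 1, 1, 1); (0, 2, 0, 0, 0, 0))


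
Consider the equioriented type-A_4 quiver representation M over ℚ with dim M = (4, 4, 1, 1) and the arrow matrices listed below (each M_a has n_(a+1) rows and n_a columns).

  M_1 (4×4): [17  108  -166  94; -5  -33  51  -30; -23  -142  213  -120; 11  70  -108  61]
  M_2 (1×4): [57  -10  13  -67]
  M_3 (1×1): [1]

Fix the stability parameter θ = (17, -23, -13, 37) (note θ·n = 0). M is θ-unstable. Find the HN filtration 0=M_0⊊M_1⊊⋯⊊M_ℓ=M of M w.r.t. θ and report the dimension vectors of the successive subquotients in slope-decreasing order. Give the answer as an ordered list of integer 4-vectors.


Barcode: M ≅ I[1,2]^3, I[1,4]. HN layers by μ_θ (3 steps, strictly decreasing):
  μ^(1)=37; μ^(2)=-3; μ^(3)=-19/3

((0, 0, 0, 1); (3, 3, 0, 0); (1, 1, 1, 0))


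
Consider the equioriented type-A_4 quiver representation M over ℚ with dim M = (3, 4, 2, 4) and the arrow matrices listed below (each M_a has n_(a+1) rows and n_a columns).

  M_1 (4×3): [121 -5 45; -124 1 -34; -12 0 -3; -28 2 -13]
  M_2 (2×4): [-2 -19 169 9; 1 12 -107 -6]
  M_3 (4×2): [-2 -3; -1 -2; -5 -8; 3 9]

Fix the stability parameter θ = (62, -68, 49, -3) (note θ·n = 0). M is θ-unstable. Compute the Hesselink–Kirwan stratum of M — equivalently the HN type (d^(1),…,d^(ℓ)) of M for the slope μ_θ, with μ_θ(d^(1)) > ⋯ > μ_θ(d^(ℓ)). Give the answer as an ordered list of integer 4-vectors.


Via rank(M_{q-1}∘⋯∘M_p): M ≅ I[1,2], I[1,4]^2, I[2,2], I[4,4]^2.
μ_θ-semistable layers: μ^(1)=23; μ^(2)=-3; μ^(3)=-68

((0, 0, 2, 2); (3, 3, 0, 2); (0, 1, 0, 0))


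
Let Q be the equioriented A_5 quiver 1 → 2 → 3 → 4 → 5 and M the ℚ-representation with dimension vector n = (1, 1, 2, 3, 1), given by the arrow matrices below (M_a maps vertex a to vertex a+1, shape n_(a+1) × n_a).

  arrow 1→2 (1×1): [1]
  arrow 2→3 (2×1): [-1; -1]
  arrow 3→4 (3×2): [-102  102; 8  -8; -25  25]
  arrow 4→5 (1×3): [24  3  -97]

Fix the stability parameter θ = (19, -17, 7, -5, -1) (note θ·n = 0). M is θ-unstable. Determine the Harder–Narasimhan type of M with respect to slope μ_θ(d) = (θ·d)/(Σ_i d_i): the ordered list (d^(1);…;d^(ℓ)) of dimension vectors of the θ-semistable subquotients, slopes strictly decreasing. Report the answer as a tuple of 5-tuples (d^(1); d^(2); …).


Interval decomposition of M: I[1,3], I[3,5], I[4,4]^2.
HN type (ℓ=4): μ^(1)=7; μ^(2)=1; μ^(3)=1/3; μ^(4)=-5

((0, 0, 1, 0, 0); (1, 1, 0, 0, 0); (0, 0, 1, 1, 1); (0, 0, 0, 2, 0))


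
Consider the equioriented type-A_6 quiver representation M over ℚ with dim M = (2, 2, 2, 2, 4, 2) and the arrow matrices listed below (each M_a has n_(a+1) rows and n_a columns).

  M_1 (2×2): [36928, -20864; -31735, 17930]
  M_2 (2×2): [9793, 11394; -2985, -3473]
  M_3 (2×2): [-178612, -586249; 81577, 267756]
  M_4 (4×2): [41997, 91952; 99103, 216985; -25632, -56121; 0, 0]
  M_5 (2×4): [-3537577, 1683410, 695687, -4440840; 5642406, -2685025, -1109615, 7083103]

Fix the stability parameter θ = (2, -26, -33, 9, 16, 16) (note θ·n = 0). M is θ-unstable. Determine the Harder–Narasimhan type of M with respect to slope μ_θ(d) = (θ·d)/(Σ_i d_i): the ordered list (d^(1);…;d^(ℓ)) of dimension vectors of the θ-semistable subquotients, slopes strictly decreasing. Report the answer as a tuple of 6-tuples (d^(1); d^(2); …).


Interval decomposition of M: I[1,1], I[1,6], I[2,6], I[5,5]^2.
HN type (ℓ=5): μ^(1)=16; μ^(2)=9; μ^(3)=2; μ^(4)=-19; μ^(5)=-59/2

((0, 0, 0, 0, 4, 2); (0, 0, 0, 2, 0, 0); (1, 0, 0, 0, 0, 0); (1, 1, 1, 0, 0, 0); (0, 1, 1, 0, 0, 0))


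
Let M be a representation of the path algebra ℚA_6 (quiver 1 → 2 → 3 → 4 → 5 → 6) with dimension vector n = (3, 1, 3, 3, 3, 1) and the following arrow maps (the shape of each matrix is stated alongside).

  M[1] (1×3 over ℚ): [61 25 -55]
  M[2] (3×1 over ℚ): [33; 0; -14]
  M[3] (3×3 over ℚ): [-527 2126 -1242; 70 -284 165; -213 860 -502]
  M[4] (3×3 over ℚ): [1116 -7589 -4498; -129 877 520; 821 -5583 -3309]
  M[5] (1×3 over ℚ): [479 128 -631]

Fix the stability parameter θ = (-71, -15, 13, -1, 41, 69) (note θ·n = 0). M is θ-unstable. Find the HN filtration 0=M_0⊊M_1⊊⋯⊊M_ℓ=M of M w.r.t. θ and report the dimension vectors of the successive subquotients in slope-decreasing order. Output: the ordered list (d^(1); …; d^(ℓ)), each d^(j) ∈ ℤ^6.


Barcode: M ≅ I[1,1]^2, I[1,5], I[3,5], I[3,6]. HN layers by μ_θ (5 steps, strictly decreasing):
  μ^(1)=69; μ^(2)=41; μ^(3)=6; μ^(4)=-15; μ^(5)=-71

((0, 0, 0, 0, 0, 1); (0, 0, 0, 0, 3, 0); (0, 0, 3, 3, 0, 0); (0, 1, 0, 0, 0, 0); (3, 0, 0, 0, 0, 0))


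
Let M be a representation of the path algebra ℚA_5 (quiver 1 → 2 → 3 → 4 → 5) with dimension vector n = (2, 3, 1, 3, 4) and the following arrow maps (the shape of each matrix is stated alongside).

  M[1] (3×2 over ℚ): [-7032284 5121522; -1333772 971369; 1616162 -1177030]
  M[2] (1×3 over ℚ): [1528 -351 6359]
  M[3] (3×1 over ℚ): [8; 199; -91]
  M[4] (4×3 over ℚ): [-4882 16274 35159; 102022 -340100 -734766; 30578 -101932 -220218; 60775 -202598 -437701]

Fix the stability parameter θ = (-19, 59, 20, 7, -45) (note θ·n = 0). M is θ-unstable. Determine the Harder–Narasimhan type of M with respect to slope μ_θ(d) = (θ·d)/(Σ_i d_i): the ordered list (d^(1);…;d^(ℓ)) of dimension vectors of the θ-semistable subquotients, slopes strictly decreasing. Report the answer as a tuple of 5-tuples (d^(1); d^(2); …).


Interval decomposition of M: I[1,2], I[1,5], I[2,2], I[4,4], I[4,5], I[5,5]^2.
HN type (ℓ=5): μ^(1)=59; μ^(2)=41/4; μ^(3)=7; μ^(4)=-19; μ^(5)=-45

((0, 2, 0, 0, 0); (0, 1, 1, 1, 1); (0, 0, 0, 1, 0); (2, 0, 0, 1, 1); (0, 0, 0, 0, 2))


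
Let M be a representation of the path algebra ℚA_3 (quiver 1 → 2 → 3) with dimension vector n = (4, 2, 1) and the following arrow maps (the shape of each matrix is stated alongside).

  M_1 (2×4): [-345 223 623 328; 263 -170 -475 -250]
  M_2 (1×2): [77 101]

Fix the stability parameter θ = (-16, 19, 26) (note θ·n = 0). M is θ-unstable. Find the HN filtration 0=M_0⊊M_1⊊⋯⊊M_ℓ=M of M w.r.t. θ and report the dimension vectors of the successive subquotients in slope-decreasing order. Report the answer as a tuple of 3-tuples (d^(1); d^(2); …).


Via rank(M_{q-1}∘⋯∘M_p): M ≅ I[1,1]^2, I[1,2], I[1,3].
μ_θ-semistable layers: μ^(1)=26; μ^(2)=19; μ^(3)=-16

((0, 0, 1); (0, 2, 0); (4, 0, 0))
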